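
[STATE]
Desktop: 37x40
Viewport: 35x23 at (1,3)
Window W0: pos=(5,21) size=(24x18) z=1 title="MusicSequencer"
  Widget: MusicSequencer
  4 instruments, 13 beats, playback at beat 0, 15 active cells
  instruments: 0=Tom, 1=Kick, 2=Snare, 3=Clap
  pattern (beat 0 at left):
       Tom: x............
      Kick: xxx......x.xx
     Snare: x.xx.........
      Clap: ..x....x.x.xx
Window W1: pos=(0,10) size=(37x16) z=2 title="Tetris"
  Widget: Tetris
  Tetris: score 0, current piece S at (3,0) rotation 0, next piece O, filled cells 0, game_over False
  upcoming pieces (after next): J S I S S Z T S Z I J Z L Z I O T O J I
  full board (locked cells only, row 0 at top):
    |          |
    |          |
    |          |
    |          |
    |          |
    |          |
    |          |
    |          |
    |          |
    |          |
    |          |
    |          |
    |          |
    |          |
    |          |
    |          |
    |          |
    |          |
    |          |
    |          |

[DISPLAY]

                                   
                                   
                                   
                                   
                                   
                                   
                                   
━━━━━━━━━━━━━━━━━━━━━━━━━━━━━━━━━━━
 Tetris                            
───────────────────────────────────
          │Next:                   
          │▓▓                      
          │▓▓                      
          │                        
          │                        
          │                        
          │Score:                  
          │0                       
          │                        
          │                        
          │                        
          │                        
━━━━━━━━━━━━━━━━━━━━━━━━━━━━━━━━━━━


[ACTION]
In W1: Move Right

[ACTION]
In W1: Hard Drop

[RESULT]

                                   
                                   
                                   
                                   
                                   
                                   
                                   
━━━━━━━━━━━━━━━━━━━━━━━━━━━━━━━━━━━
 Tetris                            
───────────────────────────────────
          │Next:                   
          │█                       
          │███                     
          │                        
          │                        
          │                        
          │Score:                  
          │0                       
          │                        
          │                        
     ░░   │                        
    ░░    │                        
━━━━━━━━━━━━━━━━━━━━━━━━━━━━━━━━━━━


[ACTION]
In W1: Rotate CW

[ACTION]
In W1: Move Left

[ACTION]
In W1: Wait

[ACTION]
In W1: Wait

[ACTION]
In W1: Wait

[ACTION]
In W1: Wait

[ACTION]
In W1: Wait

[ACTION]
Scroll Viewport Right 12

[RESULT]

                                   
                                   
                                   
                                   
                                   
                                   
                                   
━━━━━━━━━━━━━━━━━━━━━━━━━━━━━━━━━━┓
Tetris                            ┃
──────────────────────────────────┨
         │Next:                   ┃
         │█                       ┃
         │███                     ┃
         │                        ┃
         │                        ┃
         │                        ┃
         │Score:                  ┃
         │0                       ┃
         │                        ┃
         │                        ┃
    ░░   │                        ┃
   ░░    │                        ┃
━━━━━━━━━━━━━━━━━━━━━━━━━━━━━━━━━━┛


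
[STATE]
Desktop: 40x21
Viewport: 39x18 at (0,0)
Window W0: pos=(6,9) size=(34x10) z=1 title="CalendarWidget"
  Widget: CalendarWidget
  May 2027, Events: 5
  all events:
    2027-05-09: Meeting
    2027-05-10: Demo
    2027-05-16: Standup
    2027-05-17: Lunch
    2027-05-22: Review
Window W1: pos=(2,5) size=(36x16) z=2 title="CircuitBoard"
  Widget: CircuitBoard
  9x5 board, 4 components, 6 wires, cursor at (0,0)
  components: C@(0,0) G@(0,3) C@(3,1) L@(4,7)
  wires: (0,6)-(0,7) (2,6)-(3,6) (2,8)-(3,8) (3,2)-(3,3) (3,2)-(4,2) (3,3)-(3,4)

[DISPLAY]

                                       
                                       
                                       
                                       
                                       
  ┏━━━━━━━━━━━━━━━━━━━━━━━━━━━━━━━━━━┓ 
  ┃ CircuitBoard                     ┃ 
  ┠──────────────────────────────────┨ 
  ┃   0 1 2 3 4 5 6 7 8              ┃ 
  ┃0  [C]          G           · ─ · ┃━
  ┃                                  ┃ 
  ┃1                                 ┃─
  ┃                                  ┃ 
  ┃2                           ·     ┃ 
  ┃                            │     ┃ 
  ┃3       C   · ─ · ─ ·       ·     ┃ 
  ┃            │                     ┃ 
  ┃4           ·                   L ┃ 


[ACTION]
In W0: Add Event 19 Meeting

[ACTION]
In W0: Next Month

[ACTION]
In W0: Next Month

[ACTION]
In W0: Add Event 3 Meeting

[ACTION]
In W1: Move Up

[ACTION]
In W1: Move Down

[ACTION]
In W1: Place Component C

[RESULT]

                                       
                                       
                                       
                                       
                                       
  ┏━━━━━━━━━━━━━━━━━━━━━━━━━━━━━━━━━━┓ 
  ┃ CircuitBoard                     ┃ 
  ┠──────────────────────────────────┨ 
  ┃   0 1 2 3 4 5 6 7 8              ┃ 
  ┃0   C           G           · ─ · ┃━
  ┃                                  ┃ 
  ┃1  [C]                            ┃─
  ┃                                  ┃ 
  ┃2                           ·     ┃ 
  ┃                            │     ┃ 
  ┃3       C   · ─ · ─ ·       ·     ┃ 
  ┃            │                     ┃ 
  ┃4           ·                   L ┃ 


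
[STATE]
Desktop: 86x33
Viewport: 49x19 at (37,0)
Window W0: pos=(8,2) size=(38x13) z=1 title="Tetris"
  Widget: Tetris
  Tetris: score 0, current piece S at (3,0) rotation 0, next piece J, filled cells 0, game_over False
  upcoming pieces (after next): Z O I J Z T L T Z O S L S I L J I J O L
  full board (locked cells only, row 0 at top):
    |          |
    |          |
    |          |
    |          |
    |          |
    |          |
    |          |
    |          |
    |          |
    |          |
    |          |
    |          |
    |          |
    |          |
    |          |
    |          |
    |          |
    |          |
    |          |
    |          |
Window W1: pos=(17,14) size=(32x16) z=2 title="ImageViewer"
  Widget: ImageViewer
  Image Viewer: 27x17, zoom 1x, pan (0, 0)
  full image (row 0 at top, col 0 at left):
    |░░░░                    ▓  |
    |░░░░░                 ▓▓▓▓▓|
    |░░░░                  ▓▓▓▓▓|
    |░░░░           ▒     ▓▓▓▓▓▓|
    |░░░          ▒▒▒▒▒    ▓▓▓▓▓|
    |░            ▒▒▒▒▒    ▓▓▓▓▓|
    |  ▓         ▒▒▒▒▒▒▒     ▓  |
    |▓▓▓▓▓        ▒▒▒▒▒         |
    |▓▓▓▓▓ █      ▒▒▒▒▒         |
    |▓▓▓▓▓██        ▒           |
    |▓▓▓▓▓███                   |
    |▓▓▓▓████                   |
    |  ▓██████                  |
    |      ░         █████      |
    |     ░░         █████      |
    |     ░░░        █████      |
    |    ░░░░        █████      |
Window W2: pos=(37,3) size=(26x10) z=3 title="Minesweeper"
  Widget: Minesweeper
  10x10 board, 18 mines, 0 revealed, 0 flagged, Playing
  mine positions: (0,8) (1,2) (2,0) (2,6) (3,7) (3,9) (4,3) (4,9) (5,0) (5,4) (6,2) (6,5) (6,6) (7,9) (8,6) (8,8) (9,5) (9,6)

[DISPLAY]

                                                 
                                                 
━━━━━━━━┓                                        
┏━━━━━━━━━━━━━━━━━━━━━━━━┓                       
┃ Minesweeper            ┃                       
┠────────────────────────┨                       
┃■■■■■■■■■■              ┃                       
┃■■■■■■■■■■              ┃                       
┃■■■■■■■■■■              ┃                       
┃■■■■■■■■■■              ┃                       
┃■■■■■■■■■■              ┃                       
┃■■■■■■■■■■              ┃                       
┗━━━━━━━━━━━━━━━━━━━━━━━━┛                       
        ┃                                        
━━━━━━━━━━━┓                                     
           ┃                                     
───────────┨                                     
     ▓     ┃                                     
   ▓▓▓▓▓   ┃                                     


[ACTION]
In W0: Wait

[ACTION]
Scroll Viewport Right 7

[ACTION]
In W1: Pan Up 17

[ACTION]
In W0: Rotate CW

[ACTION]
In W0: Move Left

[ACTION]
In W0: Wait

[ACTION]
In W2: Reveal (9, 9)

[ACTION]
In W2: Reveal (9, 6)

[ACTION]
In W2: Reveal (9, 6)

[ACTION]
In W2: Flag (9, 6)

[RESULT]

                                                 
                                                 
━━━━━━━━┓                                        
┏━━━━━━━━━━━━━━━━━━━━━━━━┓                       
┃ Minesweeper            ┃                       
┠────────────────────────┨                       
┃■■■■■■■■✹■              ┃                       
┃■■✹■■■■■■■              ┃                       
┃✹■■■■■✹■■■              ┃                       
┃■■■■■■■✹■✹              ┃                       
┃■■■✹■■■■■✹              ┃                       
┃✹■■■✹■■■■■              ┃                       
┗━━━━━━━━━━━━━━━━━━━━━━━━┛                       
        ┃                                        
━━━━━━━━━━━┓                                     
           ┃                                     
───────────┨                                     
     ▓     ┃                                     
   ▓▓▓▓▓   ┃                                     


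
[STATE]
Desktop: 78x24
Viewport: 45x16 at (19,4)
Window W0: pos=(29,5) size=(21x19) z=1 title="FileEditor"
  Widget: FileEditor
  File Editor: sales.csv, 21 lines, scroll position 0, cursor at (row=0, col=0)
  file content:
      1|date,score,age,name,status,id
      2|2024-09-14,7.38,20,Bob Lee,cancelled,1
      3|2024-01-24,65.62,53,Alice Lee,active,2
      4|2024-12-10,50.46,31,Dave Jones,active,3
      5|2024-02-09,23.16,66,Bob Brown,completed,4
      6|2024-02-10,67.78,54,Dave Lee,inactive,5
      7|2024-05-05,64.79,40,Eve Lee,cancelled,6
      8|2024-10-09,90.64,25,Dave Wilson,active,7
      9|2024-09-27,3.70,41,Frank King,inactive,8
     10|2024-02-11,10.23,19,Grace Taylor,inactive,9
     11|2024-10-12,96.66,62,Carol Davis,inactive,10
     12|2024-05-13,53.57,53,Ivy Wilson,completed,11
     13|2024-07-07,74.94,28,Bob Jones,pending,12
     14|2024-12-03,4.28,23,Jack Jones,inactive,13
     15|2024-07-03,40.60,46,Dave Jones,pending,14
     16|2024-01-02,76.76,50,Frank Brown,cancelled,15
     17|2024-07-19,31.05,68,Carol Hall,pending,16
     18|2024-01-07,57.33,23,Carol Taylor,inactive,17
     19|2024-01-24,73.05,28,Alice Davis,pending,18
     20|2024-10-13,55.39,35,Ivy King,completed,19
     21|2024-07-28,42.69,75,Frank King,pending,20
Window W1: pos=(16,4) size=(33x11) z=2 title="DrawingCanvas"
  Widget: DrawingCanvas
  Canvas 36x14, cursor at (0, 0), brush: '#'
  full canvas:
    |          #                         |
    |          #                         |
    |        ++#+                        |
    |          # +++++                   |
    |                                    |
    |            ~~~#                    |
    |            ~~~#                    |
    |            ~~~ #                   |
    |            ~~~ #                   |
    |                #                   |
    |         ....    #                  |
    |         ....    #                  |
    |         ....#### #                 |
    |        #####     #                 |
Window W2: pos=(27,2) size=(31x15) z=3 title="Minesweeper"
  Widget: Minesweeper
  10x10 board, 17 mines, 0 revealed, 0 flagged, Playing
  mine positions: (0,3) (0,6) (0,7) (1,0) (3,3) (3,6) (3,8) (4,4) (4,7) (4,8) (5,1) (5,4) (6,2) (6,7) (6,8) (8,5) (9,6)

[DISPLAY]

━━━━━━━━┠─────────────────────────────┨      
rawingCa┃■■■■■■■■■■                   ┃      
────────┃■■■■■■■■■■                   ┃      
        ┃■■■■■■■■■■                   ┃      
        ┃■■■■■■■■■■                   ┃      
      ++┃■■■■■■■■■■                   ┃      
        ┃■■■■■■■■■■                   ┃      
        ┃■■■■■■■■■■                   ┃      
        ┃■■■■■■■■■■                   ┃      
        ┃■■■■■■■■■■                   ┃      
━━━━━━━━┃■■■■■■■■■■                   ┃      
        ┃                             ┃      
        ┗━━━━━━━━━━━━━━━━━━━━━━━━━━━━━┛      
          ┃2024-02-11,10.23,1░┃              
          ┃2024-10-12,96.66,6░┃              
          ┃2024-05-13,53.57,5░┃              


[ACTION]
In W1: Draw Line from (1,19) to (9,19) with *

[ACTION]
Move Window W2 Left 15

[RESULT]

───────────────────────┨━━━━━┓               
■■■■                   ┃     ┃┓              
■■■■                   ┃─────┨┃              
■■■■                   ┃     ┃┨              
■■■■                   ┃     ┃┃              
■■■■                   ┃     ┃┃              
■■■■                   ┃     ┃┃              
■■■■                   ┃     ┃┃              
■■■■                   ┃     ┃┃              
■■■■                   ┃     ┃┃              
■■■■                   ┃━━━━━┛┃              
                       ┃.64,2░┃              
━━━━━━━━━━━━━━━━━━━━━━━┛70,41░┃              
          ┃2024-02-11,10.23,1░┃              
          ┃2024-10-12,96.66,6░┃              
          ┃2024-05-13,53.57,5░┃              


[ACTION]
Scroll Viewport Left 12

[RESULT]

     ┠─────────────────────────────┨━━━━━┓   
     ┃■■■■■■■■■■                   ┃     ┃┓  
     ┃■■■■■■■■■■                   ┃─────┨┃  
     ┃■■■■■■■■■■                   ┃     ┃┨  
     ┃■■■■■■■■■■                   ┃     ┃┃  
     ┃■■■■■■■■■■                   ┃     ┃┃  
     ┃■■■■■■■■■■                   ┃     ┃┃  
     ┃■■■■■■■■■■                   ┃     ┃┃  
     ┃■■■■■■■■■■                   ┃     ┃┃  
     ┃■■■■■■■■■■                   ┃     ┃┃  
     ┃■■■■■■■■■■                   ┃━━━━━┛┃  
     ┃                             ┃.64,2░┃  
     ┗━━━━━━━━━━━━━━━━━━━━━━━━━━━━━┛70,41░┃  
                      ┃2024-02-11,10.23,1░┃  
                      ┃2024-10-12,96.66,6░┃  
                      ┃2024-05-13,53.57,5░┃  


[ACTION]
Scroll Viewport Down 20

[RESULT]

     ┃■■■■■■■■■■                   ┃     ┃┃  
     ┃■■■■■■■■■■                   ┃     ┃┃  
     ┃■■■■■■■■■■                   ┃     ┃┃  
     ┃■■■■■■■■■■                   ┃     ┃┃  
     ┃■■■■■■■■■■                   ┃     ┃┃  
     ┃■■■■■■■■■■                   ┃     ┃┃  
     ┃■■■■■■■■■■                   ┃━━━━━┛┃  
     ┃                             ┃.64,2░┃  
     ┗━━━━━━━━━━━━━━━━━━━━━━━━━━━━━┛70,41░┃  
                      ┃2024-02-11,10.23,1░┃  
                      ┃2024-10-12,96.66,6░┃  
                      ┃2024-05-13,53.57,5░┃  
                      ┃2024-07-07,74.94,2░┃  
                      ┃2024-12-03,4.28,23░┃  
                      ┃2024-07-03,40.60,4▼┃  
                      ┗━━━━━━━━━━━━━━━━━━━┛  


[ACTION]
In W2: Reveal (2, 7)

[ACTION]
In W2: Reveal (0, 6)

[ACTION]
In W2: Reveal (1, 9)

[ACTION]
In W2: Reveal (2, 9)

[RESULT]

     ┃■■■✹■■✹■✹■                   ┃     ┃┃  
     ┃■■■■✹■■✹✹■                   ┃     ┃┃  
     ┃■✹■■✹■■■■■                   ┃     ┃┃  
     ┃■■✹■■■■✹✹■                   ┃     ┃┃  
     ┃■■■■■■■■■■                   ┃     ┃┃  
     ┃■■■■■✹■■■■                   ┃     ┃┃  
     ┃■■■■■■✹■■■                   ┃━━━━━┛┃  
     ┃                             ┃.64,2░┃  
     ┗━━━━━━━━━━━━━━━━━━━━━━━━━━━━━┛70,41░┃  
                      ┃2024-02-11,10.23,1░┃  
                      ┃2024-10-12,96.66,6░┃  
                      ┃2024-05-13,53.57,5░┃  
                      ┃2024-07-07,74.94,2░┃  
                      ┃2024-12-03,4.28,23░┃  
                      ┃2024-07-03,40.60,4▼┃  
                      ┗━━━━━━━━━━━━━━━━━━━┛  


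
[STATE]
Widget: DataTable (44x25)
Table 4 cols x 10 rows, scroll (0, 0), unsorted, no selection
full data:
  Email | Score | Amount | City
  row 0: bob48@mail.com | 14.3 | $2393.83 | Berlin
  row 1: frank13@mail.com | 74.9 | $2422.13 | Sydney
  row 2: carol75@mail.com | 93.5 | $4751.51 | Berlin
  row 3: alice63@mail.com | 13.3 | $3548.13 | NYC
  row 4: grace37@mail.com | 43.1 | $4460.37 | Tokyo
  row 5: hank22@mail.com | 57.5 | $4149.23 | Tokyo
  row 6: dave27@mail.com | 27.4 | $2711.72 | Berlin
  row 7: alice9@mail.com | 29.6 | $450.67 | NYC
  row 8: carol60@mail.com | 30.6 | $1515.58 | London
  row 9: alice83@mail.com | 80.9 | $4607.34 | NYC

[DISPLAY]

Email           │Score│Amount  │City        
────────────────┼─────┼────────┼──────      
bob48@mail.com  │14.3 │$2393.83│Berlin      
frank13@mail.com│74.9 │$2422.13│Sydney      
carol75@mail.com│93.5 │$4751.51│Berlin      
alice63@mail.com│13.3 │$3548.13│NYC         
grace37@mail.com│43.1 │$4460.37│Tokyo       
hank22@mail.com │57.5 │$4149.23│Tokyo       
dave27@mail.com │27.4 │$2711.72│Berlin      
alice9@mail.com │29.6 │$450.67 │NYC         
carol60@mail.com│30.6 │$1515.58│London      
alice83@mail.com│80.9 │$4607.34│NYC         
                                            
                                            
                                            
                                            
                                            
                                            
                                            
                                            
                                            
                                            
                                            
                                            
                                            


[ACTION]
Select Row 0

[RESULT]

Email           │Score│Amount  │City        
────────────────┼─────┼────────┼──────      
>ob48@mail.com  │14.3 │$2393.83│Berlin      
frank13@mail.com│74.9 │$2422.13│Sydney      
carol75@mail.com│93.5 │$4751.51│Berlin      
alice63@mail.com│13.3 │$3548.13│NYC         
grace37@mail.com│43.1 │$4460.37│Tokyo       
hank22@mail.com │57.5 │$4149.23│Tokyo       
dave27@mail.com │27.4 │$2711.72│Berlin      
alice9@mail.com │29.6 │$450.67 │NYC         
carol60@mail.com│30.6 │$1515.58│London      
alice83@mail.com│80.9 │$4607.34│NYC         
                                            
                                            
                                            
                                            
                                            
                                            
                                            
                                            
                                            
                                            
                                            
                                            
                                            


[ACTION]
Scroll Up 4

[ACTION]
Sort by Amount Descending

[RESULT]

Email           │Score│Amount ▼│City        
────────────────┼─────┼────────┼──────      
>arol75@mail.com│93.5 │$4751.51│Berlin      
alice83@mail.com│80.9 │$4607.34│NYC         
grace37@mail.com│43.1 │$4460.37│Tokyo       
hank22@mail.com │57.5 │$4149.23│Tokyo       
alice63@mail.com│13.3 │$3548.13│NYC         
dave27@mail.com │27.4 │$2711.72│Berlin      
frank13@mail.com│74.9 │$2422.13│Sydney      
bob48@mail.com  │14.3 │$2393.83│Berlin      
carol60@mail.com│30.6 │$1515.58│London      
alice9@mail.com │29.6 │$450.67 │NYC         
                                            
                                            
                                            
                                            
                                            
                                            
                                            
                                            
                                            
                                            
                                            
                                            
                                            


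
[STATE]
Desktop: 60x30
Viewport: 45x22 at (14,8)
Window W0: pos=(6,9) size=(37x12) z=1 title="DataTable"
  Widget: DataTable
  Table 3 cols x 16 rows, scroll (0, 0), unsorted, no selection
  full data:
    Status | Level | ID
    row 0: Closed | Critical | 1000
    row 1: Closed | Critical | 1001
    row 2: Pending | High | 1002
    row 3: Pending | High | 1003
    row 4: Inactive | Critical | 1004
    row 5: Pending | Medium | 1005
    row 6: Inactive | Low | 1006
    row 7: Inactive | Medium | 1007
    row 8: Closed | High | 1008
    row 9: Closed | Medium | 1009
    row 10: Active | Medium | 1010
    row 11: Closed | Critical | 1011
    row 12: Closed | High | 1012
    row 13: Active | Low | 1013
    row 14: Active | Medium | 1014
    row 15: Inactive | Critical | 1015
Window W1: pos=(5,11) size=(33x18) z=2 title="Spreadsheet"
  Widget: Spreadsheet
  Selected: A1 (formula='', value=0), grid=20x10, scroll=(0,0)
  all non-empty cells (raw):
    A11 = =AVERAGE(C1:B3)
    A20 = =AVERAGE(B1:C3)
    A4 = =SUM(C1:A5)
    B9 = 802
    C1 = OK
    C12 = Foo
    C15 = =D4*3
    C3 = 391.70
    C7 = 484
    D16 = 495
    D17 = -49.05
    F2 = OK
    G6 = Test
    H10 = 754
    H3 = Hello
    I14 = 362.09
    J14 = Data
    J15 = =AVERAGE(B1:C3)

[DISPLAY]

                                             
━━━━━━━━━━━━━━━━━━━━━━━━━━━━┓                
ble                         ┃                
━━━━━━━━━━━━━━━━━━━━━━━┓────┨                
heet                   ┃    ┃                
───────────────────────┨    ┃                
                       ┃    ┃                
       B       C       ┃    ┃                
-----------------------┃    ┃                
 [0]       0OK         ┃    ┃                
   0       0       0   ┃    ┃                
   0       0  391.70   ┃    ┃                
C!         0       0   ┃━━━━┛                
   0       0       0   ┃                     
   0       0       0   ┃                     
   0       0     484   ┃                     
   0       0       0   ┃                     
   0     802       0   ┃                     
   0       0       0   ┃                     
8.34       0       0   ┃                     
━━━━━━━━━━━━━━━━━━━━━━━┛                     
                                             


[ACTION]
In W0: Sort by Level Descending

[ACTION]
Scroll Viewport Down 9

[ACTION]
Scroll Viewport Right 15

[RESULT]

                                             
━━━━━━━━━━━━━━━━━━━━━━━━━━━┓                 
le                         ┃                 
━━━━━━━━━━━━━━━━━━━━━━┓────┨                 
eet                   ┃    ┃                 
──────────────────────┨    ┃                 
                      ┃    ┃                 
      B       C       ┃    ┃                 
----------------------┃    ┃                 
[0]       0OK         ┃    ┃                 
  0       0       0   ┃    ┃                 
  0       0  391.70   ┃    ┃                 
!         0       0   ┃━━━━┛                 
  0       0       0   ┃                      
  0       0       0   ┃                      
  0       0     484   ┃                      
  0       0       0   ┃                      
  0     802       0   ┃                      
  0       0       0   ┃                      
.34       0       0   ┃                      
━━━━━━━━━━━━━━━━━━━━━━┛                      
                                             


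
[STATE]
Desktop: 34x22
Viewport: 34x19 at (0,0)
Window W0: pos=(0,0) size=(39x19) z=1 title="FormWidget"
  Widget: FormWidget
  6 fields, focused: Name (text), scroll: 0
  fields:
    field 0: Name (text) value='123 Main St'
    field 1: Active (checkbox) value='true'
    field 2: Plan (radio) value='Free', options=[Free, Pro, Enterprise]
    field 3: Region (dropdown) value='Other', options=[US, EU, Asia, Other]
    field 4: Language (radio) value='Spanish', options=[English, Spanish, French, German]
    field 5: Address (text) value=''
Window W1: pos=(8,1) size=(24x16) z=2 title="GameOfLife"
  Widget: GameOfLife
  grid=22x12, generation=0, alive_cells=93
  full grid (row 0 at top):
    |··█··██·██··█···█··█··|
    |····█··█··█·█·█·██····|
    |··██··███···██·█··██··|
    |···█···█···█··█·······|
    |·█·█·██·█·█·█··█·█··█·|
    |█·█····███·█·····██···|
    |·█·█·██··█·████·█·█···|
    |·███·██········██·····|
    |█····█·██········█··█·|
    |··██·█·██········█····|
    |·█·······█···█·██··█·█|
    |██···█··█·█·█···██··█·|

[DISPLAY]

┏━━━━━━━━━━━━━━━━━━━━━━━━━━━━━━━━━
┃ FormWi┏━━━━━━━━━━━━━━━━━━━━━━┓  
┠───────┃ GameOfLife           ┃──
┃> Name:┠──────────────────────┨  
┃  Activ┃Gen: 0                ┃  
┃  Plan:┃··█··██·██··█···█··█··┃  
┃  Regio┃····█··█··█·█·█·██····┃  
┃  Langu┃··██··███···██·█··██··┃Sp
┃  Addre┃···█···█···█··█·······┃  
┃       ┃·█·█·██·█·█·█··█·█··█·┃  
┃       ┃█·█····███·█·····██···┃  
┃       ┃·█·█·██··█·████·█·█···┃  
┃       ┃·███·██········██·····┃  
┃       ┃█····█·██········█··█·┃  
┃       ┃··██·█·██········█····┃  
┃       ┃·█·······█···█·██··█·█┃  
┃       ┗━━━━━━━━━━━━━━━━━━━━━━┛  
┃                                 
┗━━━━━━━━━━━━━━━━━━━━━━━━━━━━━━━━━


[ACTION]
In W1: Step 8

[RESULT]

┏━━━━━━━━━━━━━━━━━━━━━━━━━━━━━━━━━
┃ FormWi┏━━━━━━━━━━━━━━━━━━━━━━┓  
┠───────┃ GameOfLife           ┃──
┃> Name:┠──────────────────────┨  
┃  Activ┃Gen: 8                ┃  
┃  Plan:┃······················┃  
┃  Regio┃··········█·█·········┃  
┃  Langu┃··········█···········┃Sp
┃  Addre┃·█······██············┃  
┃       ┃█······█·····█··███···┃  
┃       ┃█·█····█········██·█··┃  
┃       ┃·█·······█·█····█··█··┃  
┃       ┃··█···············█···┃  
┃       ┃···█······█···········┃  
┃       ┃···█·█···█············┃  
┃       ┃···█·█··█·█···········┃  
┃       ┗━━━━━━━━━━━━━━━━━━━━━━┛  
┃                                 
┗━━━━━━━━━━━━━━━━━━━━━━━━━━━━━━━━━


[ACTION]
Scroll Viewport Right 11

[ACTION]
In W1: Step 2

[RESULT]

┏━━━━━━━━━━━━━━━━━━━━━━━━━━━━━━━━━
┃ FormWi┏━━━━━━━━━━━━━━━━━━━━━━┓  
┠───────┃ GameOfLife           ┃──
┃> Name:┠──────────────────────┨  
┃  Activ┃Gen: 10               ┃  
┃  Plan:┃······················┃  
┃  Regio┃··········██··········┃  
┃  Langu┃·········███··········┃Sp
┃  Addre┃········███······█····┃  
┃       ┃·······█·█······███···┃  
┃       ┃█··············█████··┃  
┃       ┃·██···················┃  
┃       ┃······················┃  
┃       ┃·█··█····██···········┃  
┃       ┃··█·█····██···········┃  
┃       ┃··········█···········┃  
┃       ┗━━━━━━━━━━━━━━━━━━━━━━┛  
┃                                 
┗━━━━━━━━━━━━━━━━━━━━━━━━━━━━━━━━━


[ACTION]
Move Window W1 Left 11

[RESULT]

┏━━━━━━━━━━━━━━━━━━━━━━━━━━━━━━━━━
┏━━━━━━━━━━━━━━━━━━━━━━┓          
┃ GameOfLife           ┃──────────
┠──────────────────────┨ St       
┃Gen: 10               ┃          
┃······················┃ ( ) Pro  
┃··········██··········┃          
┃·········███··········┃sh  (●) Sp
┃········███······█····┃          
┃·······█·█······███···┃          
┃█··············█████··┃          
┃·██···················┃          
┃······················┃          
┃·█··█····██···········┃          
┃··█·█····██···········┃          
┃··········█···········┃          
┗━━━━━━━━━━━━━━━━━━━━━━┛          
┃                                 
┗━━━━━━━━━━━━━━━━━━━━━━━━━━━━━━━━━


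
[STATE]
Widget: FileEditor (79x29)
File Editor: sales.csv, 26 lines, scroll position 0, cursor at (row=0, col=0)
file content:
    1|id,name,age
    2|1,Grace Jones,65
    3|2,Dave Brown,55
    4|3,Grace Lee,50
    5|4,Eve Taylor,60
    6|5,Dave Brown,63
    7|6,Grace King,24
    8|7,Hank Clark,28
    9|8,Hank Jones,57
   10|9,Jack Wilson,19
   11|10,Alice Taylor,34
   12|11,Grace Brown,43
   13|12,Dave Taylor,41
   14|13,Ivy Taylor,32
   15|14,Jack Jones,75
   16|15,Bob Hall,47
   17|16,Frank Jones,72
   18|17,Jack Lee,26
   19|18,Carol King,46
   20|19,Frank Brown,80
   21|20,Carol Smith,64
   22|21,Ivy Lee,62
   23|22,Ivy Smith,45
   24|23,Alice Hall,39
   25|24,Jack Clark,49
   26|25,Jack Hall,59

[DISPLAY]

█d,name,age                                                                   ▲
1,Grace Jones,65                                                              █
2,Dave Brown,55                                                               ░
3,Grace Lee,50                                                                ░
4,Eve Taylor,60                                                               ░
5,Dave Brown,63                                                               ░
6,Grace King,24                                                               ░
7,Hank Clark,28                                                               ░
8,Hank Jones,57                                                               ░
9,Jack Wilson,19                                                              ░
10,Alice Taylor,34                                                            ░
11,Grace Brown,43                                                             ░
12,Dave Taylor,41                                                             ░
13,Ivy Taylor,32                                                              ░
14,Jack Jones,75                                                              ░
15,Bob Hall,47                                                                ░
16,Frank Jones,72                                                             ░
17,Jack Lee,26                                                                ░
18,Carol King,46                                                              ░
19,Frank Brown,80                                                             ░
20,Carol Smith,64                                                             ░
21,Ivy Lee,62                                                                 ░
22,Ivy Smith,45                                                               ░
23,Alice Hall,39                                                              ░
24,Jack Clark,49                                                              ░
25,Jack Hall,59                                                               ░
                                                                              ░
                                                                              ░
                                                                              ▼


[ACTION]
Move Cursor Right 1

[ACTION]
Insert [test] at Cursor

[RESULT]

itest█,name,age                                                               ▲
1,Grace Jones,65                                                              █
2,Dave Brown,55                                                               ░
3,Grace Lee,50                                                                ░
4,Eve Taylor,60                                                               ░
5,Dave Brown,63                                                               ░
6,Grace King,24                                                               ░
7,Hank Clark,28                                                               ░
8,Hank Jones,57                                                               ░
9,Jack Wilson,19                                                              ░
10,Alice Taylor,34                                                            ░
11,Grace Brown,43                                                             ░
12,Dave Taylor,41                                                             ░
13,Ivy Taylor,32                                                              ░
14,Jack Jones,75                                                              ░
15,Bob Hall,47                                                                ░
16,Frank Jones,72                                                             ░
17,Jack Lee,26                                                                ░
18,Carol King,46                                                              ░
19,Frank Brown,80                                                             ░
20,Carol Smith,64                                                             ░
21,Ivy Lee,62                                                                 ░
22,Ivy Smith,45                                                               ░
23,Alice Hall,39                                                              ░
24,Jack Clark,49                                                              ░
25,Jack Hall,59                                                               ░
                                                                              ░
                                                                              ░
                                                                              ▼


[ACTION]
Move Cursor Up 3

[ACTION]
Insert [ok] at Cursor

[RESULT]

itestok█,name,age                                                             ▲
1,Grace Jones,65                                                              █
2,Dave Brown,55                                                               ░
3,Grace Lee,50                                                                ░
4,Eve Taylor,60                                                               ░
5,Dave Brown,63                                                               ░
6,Grace King,24                                                               ░
7,Hank Clark,28                                                               ░
8,Hank Jones,57                                                               ░
9,Jack Wilson,19                                                              ░
10,Alice Taylor,34                                                            ░
11,Grace Brown,43                                                             ░
12,Dave Taylor,41                                                             ░
13,Ivy Taylor,32                                                              ░
14,Jack Jones,75                                                              ░
15,Bob Hall,47                                                                ░
16,Frank Jones,72                                                             ░
17,Jack Lee,26                                                                ░
18,Carol King,46                                                              ░
19,Frank Brown,80                                                             ░
20,Carol Smith,64                                                             ░
21,Ivy Lee,62                                                                 ░
22,Ivy Smith,45                                                               ░
23,Alice Hall,39                                                              ░
24,Jack Clark,49                                                              ░
25,Jack Hall,59                                                               ░
                                                                              ░
                                                                              ░
                                                                              ▼
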